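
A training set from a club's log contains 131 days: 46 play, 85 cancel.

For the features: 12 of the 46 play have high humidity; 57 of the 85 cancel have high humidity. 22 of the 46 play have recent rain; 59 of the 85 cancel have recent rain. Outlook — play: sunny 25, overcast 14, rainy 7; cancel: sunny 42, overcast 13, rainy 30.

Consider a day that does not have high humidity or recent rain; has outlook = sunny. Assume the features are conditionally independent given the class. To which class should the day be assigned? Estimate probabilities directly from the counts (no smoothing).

play

play: (46/131) × (34/46) × (24/46) × (25/46) ≈ 0.0735941
cancel: (85/131) × (28/85) × (26/85) × (42/85) ≈ 0.0323051
Highest score → play.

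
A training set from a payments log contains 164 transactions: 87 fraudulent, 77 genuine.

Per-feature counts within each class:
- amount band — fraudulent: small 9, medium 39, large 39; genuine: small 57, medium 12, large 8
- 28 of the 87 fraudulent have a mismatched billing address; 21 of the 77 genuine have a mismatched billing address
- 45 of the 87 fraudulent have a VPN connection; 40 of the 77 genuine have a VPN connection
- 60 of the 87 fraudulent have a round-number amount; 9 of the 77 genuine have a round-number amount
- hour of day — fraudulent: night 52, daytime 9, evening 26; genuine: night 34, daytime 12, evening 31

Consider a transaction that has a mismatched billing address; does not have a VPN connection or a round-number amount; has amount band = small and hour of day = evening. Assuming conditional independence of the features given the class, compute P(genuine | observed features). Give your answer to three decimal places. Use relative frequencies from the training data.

fraudulent: (87/164) × (9/87) × (28/87) × (42/87) × (27/87) × (26/87) ≈ 0.000790799
genuine: (77/164) × (57/77) × (21/77) × (37/77) × (68/77) × (31/77) ≈ 0.0161942
P(genuine | x) = 0.0161942 / 0.016984999 ≈ 0.953

0.953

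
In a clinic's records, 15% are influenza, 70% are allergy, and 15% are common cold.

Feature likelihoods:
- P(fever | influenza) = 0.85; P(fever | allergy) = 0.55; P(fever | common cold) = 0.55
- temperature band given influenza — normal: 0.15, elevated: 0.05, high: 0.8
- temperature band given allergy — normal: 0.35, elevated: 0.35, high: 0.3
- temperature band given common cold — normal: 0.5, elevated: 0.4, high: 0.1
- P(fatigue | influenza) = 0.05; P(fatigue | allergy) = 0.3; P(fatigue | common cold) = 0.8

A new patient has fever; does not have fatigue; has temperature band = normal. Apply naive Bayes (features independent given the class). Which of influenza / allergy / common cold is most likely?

influenza: 0.15 × 0.85 × 0.15 × (1−0.05) = 0.01816875
allergy: 0.7 × 0.55 × 0.35 × (1−0.3) = 0.094325
common cold: 0.15 × 0.55 × 0.5 × (1−0.8) = 0.00825
Highest score → allergy.

allergy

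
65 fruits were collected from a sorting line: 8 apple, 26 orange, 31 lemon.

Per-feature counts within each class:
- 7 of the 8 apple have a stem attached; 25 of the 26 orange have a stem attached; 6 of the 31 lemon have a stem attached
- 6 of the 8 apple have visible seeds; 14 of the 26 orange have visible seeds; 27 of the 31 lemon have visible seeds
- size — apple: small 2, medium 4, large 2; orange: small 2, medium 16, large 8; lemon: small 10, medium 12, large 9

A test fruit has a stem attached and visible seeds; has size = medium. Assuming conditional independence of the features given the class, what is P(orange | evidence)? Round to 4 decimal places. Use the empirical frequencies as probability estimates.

0.6406

apple: (8/65) × (7/8) × (6/8) × (4/8) ≈ 0.0403846
orange: (26/65) × (25/26) × (14/26) × (16/26) ≈ 0.127447
lemon: (31/65) × (6/31) × (27/31) × (12/31) ≈ 0.0311214
P(orange | x) = 0.127447 / 0.198953 ≈ 0.6406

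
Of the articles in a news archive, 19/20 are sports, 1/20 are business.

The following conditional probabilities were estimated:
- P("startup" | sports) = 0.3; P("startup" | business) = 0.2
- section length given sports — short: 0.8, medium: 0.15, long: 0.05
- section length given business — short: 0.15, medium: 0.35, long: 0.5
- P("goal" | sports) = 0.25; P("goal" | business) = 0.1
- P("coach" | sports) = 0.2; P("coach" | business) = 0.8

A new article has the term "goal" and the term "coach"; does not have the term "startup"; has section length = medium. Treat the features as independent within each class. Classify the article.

sports

sports: 0.95 × (1−0.3) × 0.15 × 0.25 × 0.2 = 0.0049875
business: 0.05 × (1−0.2) × 0.35 × 0.1 × 0.8 = 0.00112
Highest score → sports.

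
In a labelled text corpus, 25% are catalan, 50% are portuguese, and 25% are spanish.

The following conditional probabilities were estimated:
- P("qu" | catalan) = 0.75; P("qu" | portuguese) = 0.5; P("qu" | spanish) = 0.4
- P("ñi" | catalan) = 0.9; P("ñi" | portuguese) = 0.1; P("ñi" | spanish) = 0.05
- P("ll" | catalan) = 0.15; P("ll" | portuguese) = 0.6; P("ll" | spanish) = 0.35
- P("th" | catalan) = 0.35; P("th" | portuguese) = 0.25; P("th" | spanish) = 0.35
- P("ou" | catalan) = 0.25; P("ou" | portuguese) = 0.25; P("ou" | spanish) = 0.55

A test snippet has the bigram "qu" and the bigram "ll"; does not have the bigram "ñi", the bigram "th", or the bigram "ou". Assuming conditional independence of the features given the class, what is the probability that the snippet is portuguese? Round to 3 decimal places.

catalan: 0.25 × 0.75 × (1−0.9) × 0.15 × (1−0.35) × (1−0.25) = 0.00137109375
portuguese: 0.5 × 0.5 × (1−0.1) × 0.6 × (1−0.25) × (1−0.25) = 0.0759375
spanish: 0.25 × 0.4 × (1−0.05) × 0.35 × (1−0.35) × (1−0.55) = 0.009725625
P(portuguese | x) = 0.0759375 / 0.08703421875 ≈ 0.873

0.873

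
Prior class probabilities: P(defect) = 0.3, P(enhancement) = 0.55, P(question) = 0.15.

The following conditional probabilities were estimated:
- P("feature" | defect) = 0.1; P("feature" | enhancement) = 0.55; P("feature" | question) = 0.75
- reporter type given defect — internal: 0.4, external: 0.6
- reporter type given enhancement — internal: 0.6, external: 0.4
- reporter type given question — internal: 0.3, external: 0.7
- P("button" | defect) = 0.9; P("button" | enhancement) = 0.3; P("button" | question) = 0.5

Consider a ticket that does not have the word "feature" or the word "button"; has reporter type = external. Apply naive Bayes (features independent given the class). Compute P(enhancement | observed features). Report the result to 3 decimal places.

0.703

defect: 0.3 × (1−0.1) × 0.6 × (1−0.9) = 0.0162
enhancement: 0.55 × (1−0.55) × 0.4 × (1−0.3) = 0.0693
question: 0.15 × (1−0.75) × 0.7 × (1−0.5) = 0.013125
P(enhancement | x) = 0.0693 / 0.098625 ≈ 0.703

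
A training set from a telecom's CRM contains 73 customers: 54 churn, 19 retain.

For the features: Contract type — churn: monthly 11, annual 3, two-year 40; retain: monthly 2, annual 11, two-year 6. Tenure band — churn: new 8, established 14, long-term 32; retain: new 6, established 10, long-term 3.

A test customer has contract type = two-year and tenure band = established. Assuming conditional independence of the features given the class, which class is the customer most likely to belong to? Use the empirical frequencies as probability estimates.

churn

churn: (54/73) × (40/54) × (14/54) ≈ 0.14206
retain: (19/73) × (6/19) × (10/19) ≈ 0.0432588
Highest score → churn.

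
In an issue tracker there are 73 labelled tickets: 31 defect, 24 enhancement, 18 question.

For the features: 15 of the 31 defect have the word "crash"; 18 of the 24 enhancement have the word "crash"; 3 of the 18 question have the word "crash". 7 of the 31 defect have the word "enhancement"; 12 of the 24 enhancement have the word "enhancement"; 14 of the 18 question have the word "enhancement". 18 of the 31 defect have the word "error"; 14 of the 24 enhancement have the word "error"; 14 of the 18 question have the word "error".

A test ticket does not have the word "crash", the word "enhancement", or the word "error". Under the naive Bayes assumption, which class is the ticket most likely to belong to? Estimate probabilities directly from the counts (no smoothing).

defect

defect: (31/73) × (16/31) × (24/31) × (13/31) ≈ 0.0711588
enhancement: (24/73) × (6/24) × (12/24) × (10/24) ≈ 0.0171233
question: (18/73) × (15/18) × (4/18) × (4/18) ≈ 0.0101471
Highest score → defect.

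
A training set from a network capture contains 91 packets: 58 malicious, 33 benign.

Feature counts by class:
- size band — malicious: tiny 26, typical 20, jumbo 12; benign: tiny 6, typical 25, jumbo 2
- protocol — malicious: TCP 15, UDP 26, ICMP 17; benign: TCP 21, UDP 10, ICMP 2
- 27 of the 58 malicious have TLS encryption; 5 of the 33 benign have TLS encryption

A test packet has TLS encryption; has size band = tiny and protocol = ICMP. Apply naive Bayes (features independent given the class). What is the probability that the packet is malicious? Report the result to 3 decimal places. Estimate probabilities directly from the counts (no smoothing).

malicious: (58/91) × (26/58) × (17/58) × (27/58) ≈ 0.0389842
benign: (33/91) × (6/33) × (2/33) × (5/33) ≈ 0.000605455
P(malicious | x) = 0.0389842 / 0.039589655 ≈ 0.985

0.985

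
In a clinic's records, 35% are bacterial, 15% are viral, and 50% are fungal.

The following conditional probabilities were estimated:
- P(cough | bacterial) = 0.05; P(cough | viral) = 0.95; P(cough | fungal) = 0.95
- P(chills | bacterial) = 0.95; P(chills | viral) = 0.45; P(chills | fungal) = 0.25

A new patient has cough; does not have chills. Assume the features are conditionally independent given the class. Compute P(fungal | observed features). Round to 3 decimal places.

0.818

bacterial: 0.35 × 0.05 × (1−0.95) = 0.000875
viral: 0.15 × 0.95 × (1−0.45) = 0.078375
fungal: 0.5 × 0.95 × (1−0.25) = 0.35625
P(fungal | x) = 0.35625 / 0.4355 ≈ 0.818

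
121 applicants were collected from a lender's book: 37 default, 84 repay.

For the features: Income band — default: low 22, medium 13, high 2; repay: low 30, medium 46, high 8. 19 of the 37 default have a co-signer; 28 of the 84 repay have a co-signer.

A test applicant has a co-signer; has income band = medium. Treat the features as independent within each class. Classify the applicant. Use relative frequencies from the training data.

default: (37/121) × (13/37) × (19/37) ≈ 0.0551709
repay: (84/121) × (46/84) × (28/84) ≈ 0.126722
Highest score → repay.

repay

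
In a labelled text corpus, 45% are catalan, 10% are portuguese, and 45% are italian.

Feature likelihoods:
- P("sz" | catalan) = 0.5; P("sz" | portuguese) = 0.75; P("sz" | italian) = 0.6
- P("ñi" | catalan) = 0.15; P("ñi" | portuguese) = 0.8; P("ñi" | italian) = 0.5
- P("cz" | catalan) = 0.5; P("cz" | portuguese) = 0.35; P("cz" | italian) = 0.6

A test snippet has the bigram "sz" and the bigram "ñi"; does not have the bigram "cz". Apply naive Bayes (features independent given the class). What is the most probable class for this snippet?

italian

catalan: 0.45 × 0.5 × 0.15 × (1−0.5) = 0.016875
portuguese: 0.1 × 0.75 × 0.8 × (1−0.35) = 0.039
italian: 0.45 × 0.6 × 0.5 × (1−0.6) = 0.054
Highest score → italian.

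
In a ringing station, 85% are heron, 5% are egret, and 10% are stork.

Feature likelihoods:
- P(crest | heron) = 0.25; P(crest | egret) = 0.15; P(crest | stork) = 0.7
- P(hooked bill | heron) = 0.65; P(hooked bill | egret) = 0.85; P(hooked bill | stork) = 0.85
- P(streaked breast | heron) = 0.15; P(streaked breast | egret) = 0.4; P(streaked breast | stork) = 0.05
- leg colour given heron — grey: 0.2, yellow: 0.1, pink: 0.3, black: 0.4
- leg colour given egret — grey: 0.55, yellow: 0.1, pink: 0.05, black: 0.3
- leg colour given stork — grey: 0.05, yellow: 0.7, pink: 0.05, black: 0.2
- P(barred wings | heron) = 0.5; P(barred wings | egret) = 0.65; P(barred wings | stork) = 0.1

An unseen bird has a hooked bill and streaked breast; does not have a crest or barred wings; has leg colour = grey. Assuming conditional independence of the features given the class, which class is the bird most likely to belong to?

heron: 0.85 × (1−0.25) × 0.65 × 0.15 × 0.2 × (1−0.5) = 0.006215625
egret: 0.05 × (1−0.15) × 0.85 × 0.4 × 0.55 × (1−0.65) = 0.002781625
stork: 0.1 × (1−0.7) × 0.85 × 0.05 × 0.05 × (1−0.1) = 0.000057375
Highest score → heron.

heron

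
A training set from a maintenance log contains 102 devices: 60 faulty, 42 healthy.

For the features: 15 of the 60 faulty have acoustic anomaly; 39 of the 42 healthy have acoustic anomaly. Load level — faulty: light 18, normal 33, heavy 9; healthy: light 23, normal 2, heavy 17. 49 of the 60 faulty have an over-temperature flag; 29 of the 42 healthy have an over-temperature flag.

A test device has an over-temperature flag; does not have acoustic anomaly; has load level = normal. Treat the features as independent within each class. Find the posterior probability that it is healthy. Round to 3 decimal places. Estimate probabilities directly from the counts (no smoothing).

0.005

faulty: (60/102) × (45/60) × (33/60) × (49/60) ≈ 0.198162
healthy: (42/102) × (3/42) × (2/42) × (29/42) ≈ 0.000967053
P(healthy | x) = 0.000967053 / 0.199129053 ≈ 0.005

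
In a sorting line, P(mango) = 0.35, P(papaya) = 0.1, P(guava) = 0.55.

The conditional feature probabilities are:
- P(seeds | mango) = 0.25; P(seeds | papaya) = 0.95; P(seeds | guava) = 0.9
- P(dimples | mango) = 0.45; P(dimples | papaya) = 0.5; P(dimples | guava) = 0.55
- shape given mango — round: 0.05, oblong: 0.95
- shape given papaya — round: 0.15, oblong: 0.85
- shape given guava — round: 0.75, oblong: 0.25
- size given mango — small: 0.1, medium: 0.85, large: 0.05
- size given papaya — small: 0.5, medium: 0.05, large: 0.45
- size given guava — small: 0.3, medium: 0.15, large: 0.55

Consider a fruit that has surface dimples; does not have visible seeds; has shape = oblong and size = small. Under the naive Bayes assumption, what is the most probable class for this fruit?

mango: 0.35 × (1−0.25) × 0.45 × 0.95 × 0.1 = 0.011221875
papaya: 0.1 × (1−0.95) × 0.5 × 0.85 × 0.5 = 0.0010625
guava: 0.55 × (1−0.9) × 0.55 × 0.25 × 0.3 = 0.00226875
Highest score → mango.

mango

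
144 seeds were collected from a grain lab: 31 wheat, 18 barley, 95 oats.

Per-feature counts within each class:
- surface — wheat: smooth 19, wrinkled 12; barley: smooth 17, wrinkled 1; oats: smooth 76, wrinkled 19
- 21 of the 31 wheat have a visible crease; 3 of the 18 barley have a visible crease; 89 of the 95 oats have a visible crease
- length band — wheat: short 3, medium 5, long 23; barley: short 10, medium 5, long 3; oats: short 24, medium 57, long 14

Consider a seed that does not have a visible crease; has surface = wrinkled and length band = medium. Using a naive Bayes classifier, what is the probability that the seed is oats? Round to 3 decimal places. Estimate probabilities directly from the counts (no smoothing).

wheat: (31/144) × (12/31) × (10/31) × (5/31) ≈ 0.00433576
barley: (18/144) × (1/18) × (15/18) × (5/18) ≈ 0.00160751
oats: (95/144) × (19/95) × (6/95) × (57/95) = 0.005
P(oats | x) = 0.005 / 0.01094327 ≈ 0.457

0.457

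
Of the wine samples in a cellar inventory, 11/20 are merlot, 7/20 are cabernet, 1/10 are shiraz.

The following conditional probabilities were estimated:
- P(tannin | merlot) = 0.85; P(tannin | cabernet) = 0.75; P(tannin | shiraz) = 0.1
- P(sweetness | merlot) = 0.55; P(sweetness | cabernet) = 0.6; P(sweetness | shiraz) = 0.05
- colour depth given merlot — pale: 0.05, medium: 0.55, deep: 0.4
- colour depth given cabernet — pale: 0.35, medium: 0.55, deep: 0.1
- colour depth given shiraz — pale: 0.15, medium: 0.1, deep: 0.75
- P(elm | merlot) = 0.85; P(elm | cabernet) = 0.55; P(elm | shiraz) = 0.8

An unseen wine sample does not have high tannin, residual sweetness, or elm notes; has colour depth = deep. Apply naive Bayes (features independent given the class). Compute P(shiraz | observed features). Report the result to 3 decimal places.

0.771

merlot: 0.55 × (1−0.85) × (1−0.55) × 0.4 × (1−0.85) = 0.0022275
cabernet: 0.35 × (1−0.75) × (1−0.6) × 0.1 × (1−0.55) = 0.001575
shiraz: 0.1 × (1−0.1) × (1−0.05) × 0.75 × (1−0.8) = 0.012825
P(shiraz | x) = 0.012825 / 0.0166275 ≈ 0.771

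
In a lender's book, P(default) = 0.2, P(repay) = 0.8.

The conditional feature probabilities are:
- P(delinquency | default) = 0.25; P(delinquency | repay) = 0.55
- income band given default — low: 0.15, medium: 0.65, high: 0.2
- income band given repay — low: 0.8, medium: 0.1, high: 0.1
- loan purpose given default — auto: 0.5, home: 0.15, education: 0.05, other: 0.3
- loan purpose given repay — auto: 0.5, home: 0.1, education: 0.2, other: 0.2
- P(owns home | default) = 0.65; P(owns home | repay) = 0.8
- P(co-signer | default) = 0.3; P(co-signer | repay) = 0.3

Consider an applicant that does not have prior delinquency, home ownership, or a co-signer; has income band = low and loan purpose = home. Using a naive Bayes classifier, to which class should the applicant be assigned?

repay

default: 0.2 × (1−0.25) × 0.15 × 0.15 × (1−0.65) × (1−0.3) = 0.000826875
repay: 0.8 × (1−0.55) × 0.8 × 0.1 × (1−0.8) × (1−0.3) = 0.004032
Highest score → repay.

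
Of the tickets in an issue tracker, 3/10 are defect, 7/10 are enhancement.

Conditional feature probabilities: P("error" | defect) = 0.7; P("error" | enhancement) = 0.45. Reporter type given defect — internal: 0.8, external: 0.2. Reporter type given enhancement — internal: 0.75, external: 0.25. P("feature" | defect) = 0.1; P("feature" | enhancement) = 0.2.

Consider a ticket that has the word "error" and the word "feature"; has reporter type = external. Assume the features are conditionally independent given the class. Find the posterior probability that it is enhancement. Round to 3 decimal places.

defect: 0.3 × 0.7 × 0.2 × 0.1 = 0.0042
enhancement: 0.7 × 0.45 × 0.25 × 0.2 = 0.01575
P(enhancement | x) = 0.01575 / 0.01995 ≈ 0.789

0.789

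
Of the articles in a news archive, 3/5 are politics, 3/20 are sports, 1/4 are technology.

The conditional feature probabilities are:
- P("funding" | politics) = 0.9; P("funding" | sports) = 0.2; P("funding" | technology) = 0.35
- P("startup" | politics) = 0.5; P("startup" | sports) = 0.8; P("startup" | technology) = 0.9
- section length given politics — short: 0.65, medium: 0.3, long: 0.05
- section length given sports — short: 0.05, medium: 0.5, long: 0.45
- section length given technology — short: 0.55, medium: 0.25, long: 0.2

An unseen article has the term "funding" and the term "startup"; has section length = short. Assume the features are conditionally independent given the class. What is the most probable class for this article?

politics

politics: 0.6 × 0.9 × 0.5 × 0.65 = 0.1755
sports: 0.15 × 0.2 × 0.8 × 0.05 = 0.0012
technology: 0.25 × 0.35 × 0.9 × 0.55 = 0.0433125
Highest score → politics.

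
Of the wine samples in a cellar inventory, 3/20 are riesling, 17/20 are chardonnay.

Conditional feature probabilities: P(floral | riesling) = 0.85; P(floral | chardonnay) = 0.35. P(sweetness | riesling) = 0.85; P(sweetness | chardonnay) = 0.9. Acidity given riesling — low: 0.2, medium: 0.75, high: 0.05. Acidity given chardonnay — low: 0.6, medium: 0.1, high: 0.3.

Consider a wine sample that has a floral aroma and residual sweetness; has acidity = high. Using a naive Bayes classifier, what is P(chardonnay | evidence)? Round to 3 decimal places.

riesling: 0.15 × 0.85 × 0.85 × 0.05 = 0.00541875
chardonnay: 0.85 × 0.35 × 0.9 × 0.3 = 0.080325
P(chardonnay | x) = 0.080325 / 0.08574375 ≈ 0.937

0.937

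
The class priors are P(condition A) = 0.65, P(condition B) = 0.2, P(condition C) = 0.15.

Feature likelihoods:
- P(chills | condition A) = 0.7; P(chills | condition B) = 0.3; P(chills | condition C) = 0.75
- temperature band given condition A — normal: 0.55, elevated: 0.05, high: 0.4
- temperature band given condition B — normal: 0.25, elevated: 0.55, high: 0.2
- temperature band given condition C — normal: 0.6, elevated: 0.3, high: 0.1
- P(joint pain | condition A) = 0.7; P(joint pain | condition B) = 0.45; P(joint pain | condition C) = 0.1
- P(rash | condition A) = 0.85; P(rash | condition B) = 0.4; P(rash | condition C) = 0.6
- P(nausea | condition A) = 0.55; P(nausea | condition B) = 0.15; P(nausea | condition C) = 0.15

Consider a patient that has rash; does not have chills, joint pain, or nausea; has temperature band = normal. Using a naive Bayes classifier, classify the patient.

condition A: 0.65 × (1−0.7) × 0.55 × (1−0.7) × 0.85 × (1−0.55) = 0.0123069375
condition B: 0.2 × (1−0.3) × 0.25 × (1−0.45) × 0.4 × (1−0.15) = 0.006545
condition C: 0.15 × (1−0.75) × 0.6 × (1−0.1) × 0.6 × (1−0.15) = 0.0103275
Highest score → condition A.

condition A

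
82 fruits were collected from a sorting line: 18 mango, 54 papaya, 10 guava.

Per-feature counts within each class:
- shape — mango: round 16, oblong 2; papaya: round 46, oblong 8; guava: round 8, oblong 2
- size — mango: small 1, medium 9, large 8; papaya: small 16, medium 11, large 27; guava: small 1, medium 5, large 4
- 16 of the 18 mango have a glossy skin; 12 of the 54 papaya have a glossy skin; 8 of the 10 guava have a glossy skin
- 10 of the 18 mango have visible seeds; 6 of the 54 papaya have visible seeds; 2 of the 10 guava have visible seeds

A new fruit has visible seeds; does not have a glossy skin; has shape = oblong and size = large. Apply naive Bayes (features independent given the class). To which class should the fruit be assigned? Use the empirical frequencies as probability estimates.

papaya

mango: (18/82) × (2/18) × (8/18) × (2/18) × (10/18) ≈ 0.000669142
papaya: (54/82) × (8/54) × (27/54) × (42/54) × (6/54) ≈ 0.0042156
guava: (10/82) × (2/10) × (4/10) × (2/10) × (2/10) ≈ 0.000390244
Highest score → papaya.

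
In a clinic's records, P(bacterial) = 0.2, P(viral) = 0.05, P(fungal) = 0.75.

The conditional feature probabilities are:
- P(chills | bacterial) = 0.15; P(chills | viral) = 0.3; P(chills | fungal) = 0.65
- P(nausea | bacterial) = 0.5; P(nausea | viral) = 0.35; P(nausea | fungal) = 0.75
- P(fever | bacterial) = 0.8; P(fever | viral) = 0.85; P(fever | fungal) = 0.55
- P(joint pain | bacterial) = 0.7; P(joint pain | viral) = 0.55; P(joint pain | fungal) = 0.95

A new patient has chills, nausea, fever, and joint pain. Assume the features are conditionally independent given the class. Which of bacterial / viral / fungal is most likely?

bacterial: 0.2 × 0.15 × 0.5 × 0.8 × 0.7 = 0.0084
viral: 0.05 × 0.3 × 0.35 × 0.85 × 0.55 = 0.002454375
fungal: 0.75 × 0.65 × 0.75 × 0.55 × 0.95 = 0.1910390625
Highest score → fungal.

fungal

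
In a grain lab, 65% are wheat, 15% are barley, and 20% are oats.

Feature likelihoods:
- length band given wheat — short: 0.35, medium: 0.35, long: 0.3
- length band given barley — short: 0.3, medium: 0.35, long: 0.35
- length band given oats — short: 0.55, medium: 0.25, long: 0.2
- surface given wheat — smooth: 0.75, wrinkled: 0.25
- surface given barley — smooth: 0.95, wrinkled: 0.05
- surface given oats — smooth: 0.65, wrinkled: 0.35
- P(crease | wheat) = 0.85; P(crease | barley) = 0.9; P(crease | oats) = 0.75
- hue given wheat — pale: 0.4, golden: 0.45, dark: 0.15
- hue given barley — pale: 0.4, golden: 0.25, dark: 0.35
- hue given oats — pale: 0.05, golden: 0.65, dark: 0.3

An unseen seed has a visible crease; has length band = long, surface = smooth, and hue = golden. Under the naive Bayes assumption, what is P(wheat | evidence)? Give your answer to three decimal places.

0.701

wheat: 0.65 × 0.3 × 0.75 × 0.85 × 0.45 = 0.055940625
barley: 0.15 × 0.35 × 0.95 × 0.9 × 0.25 = 0.011221875
oats: 0.2 × 0.2 × 0.65 × 0.75 × 0.65 = 0.012675
P(wheat | x) = 0.055940625 / 0.0798375 ≈ 0.701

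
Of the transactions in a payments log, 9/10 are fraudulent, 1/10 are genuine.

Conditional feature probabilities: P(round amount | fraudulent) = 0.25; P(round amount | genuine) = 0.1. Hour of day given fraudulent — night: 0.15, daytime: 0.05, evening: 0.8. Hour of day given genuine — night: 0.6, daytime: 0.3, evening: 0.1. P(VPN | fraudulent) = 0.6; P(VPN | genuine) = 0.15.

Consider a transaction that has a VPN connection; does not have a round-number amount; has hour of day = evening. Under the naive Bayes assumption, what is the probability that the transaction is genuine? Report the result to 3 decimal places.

fraudulent: 0.9 × (1−0.25) × 0.8 × 0.6 = 0.324
genuine: 0.1 × (1−0.1) × 0.1 × 0.15 = 0.00135
P(genuine | x) = 0.00135 / 0.32535 ≈ 0.004

0.004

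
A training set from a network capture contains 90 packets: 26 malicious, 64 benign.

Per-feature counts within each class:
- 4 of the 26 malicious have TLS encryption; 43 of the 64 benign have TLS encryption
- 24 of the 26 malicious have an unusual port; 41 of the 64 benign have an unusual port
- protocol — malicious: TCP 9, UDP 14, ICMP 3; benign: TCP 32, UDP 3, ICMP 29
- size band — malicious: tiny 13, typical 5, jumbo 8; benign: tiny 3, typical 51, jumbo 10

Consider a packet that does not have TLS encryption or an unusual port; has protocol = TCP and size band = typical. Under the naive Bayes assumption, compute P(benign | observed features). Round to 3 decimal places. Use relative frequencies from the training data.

malicious: (26/90) × (22/26) × (2/26) × (9/26) × (5/26) ≈ 0.00125171
benign: (64/90) × (21/64) × (23/64) × (32/64) × (51/64) = 0.03341064453125
P(benign | x) = 0.03341064453125 / 0.03466235453125 ≈ 0.964

0.964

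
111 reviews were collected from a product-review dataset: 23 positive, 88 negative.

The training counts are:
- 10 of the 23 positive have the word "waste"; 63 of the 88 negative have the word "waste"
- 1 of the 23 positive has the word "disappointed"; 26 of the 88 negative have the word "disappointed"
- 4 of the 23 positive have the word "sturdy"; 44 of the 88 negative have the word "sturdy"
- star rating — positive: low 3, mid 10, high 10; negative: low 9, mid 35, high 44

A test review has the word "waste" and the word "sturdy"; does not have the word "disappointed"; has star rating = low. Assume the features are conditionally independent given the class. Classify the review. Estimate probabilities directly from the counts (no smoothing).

positive: (23/111) × (10/23) × (22/23) × (4/23) × (3/23) ≈ 0.00195478
negative: (88/111) × (63/88) × (62/88) × (44/88) × (9/88) ≈ 0.0204483
Highest score → negative.

negative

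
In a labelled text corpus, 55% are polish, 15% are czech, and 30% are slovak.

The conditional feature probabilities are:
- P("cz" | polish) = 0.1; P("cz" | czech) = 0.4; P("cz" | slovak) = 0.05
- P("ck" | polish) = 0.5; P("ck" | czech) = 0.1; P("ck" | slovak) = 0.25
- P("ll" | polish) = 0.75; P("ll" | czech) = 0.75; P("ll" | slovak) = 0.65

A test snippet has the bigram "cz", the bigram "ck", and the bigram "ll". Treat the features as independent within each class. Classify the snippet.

polish: 0.55 × 0.1 × 0.5 × 0.75 = 0.020625
czech: 0.15 × 0.4 × 0.1 × 0.75 = 0.0045
slovak: 0.3 × 0.05 × 0.25 × 0.65 = 0.0024375
Highest score → polish.

polish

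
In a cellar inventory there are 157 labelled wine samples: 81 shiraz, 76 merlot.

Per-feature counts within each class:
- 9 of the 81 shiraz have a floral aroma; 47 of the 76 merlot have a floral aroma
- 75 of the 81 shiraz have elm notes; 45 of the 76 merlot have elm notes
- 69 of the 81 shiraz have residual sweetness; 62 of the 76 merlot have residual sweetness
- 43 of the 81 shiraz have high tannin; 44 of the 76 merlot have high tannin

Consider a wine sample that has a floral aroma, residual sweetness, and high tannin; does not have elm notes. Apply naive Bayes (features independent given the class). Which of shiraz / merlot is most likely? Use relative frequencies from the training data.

shiraz: (81/157) × (9/81) × (6/81) × (69/81) × (43/81) ≈ 0.00192024
merlot: (76/157) × (47/76) × (31/76) × (62/76) × (44/76) ≈ 0.0576718
Highest score → merlot.

merlot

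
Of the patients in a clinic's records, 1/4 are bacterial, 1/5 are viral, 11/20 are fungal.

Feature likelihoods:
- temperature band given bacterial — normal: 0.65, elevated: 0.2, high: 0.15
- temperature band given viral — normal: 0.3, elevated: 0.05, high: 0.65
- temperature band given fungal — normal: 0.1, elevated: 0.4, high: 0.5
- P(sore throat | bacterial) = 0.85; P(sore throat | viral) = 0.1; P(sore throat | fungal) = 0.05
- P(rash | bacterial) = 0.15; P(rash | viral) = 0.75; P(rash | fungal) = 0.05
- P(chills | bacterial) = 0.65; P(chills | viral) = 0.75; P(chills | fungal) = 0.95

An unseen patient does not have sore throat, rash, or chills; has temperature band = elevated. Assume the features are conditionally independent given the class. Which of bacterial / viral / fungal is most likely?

bacterial: 0.25 × 0.2 × (1−0.85) × (1−0.15) × (1−0.65) = 0.00223125
viral: 0.2 × 0.05 × (1−0.1) × (1−0.75) × (1−0.75) = 0.0005625
fungal: 0.55 × 0.4 × (1−0.05) × (1−0.05) × (1−0.95) = 0.0099275
Highest score → fungal.

fungal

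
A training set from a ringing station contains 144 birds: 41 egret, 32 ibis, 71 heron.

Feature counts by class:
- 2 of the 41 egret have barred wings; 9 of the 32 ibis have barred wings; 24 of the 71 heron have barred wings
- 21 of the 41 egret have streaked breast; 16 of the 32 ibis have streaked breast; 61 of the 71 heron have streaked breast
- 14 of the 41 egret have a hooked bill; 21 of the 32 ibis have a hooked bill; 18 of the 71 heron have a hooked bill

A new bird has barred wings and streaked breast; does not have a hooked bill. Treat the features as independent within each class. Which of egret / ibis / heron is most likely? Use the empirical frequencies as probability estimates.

egret: (41/144) × (2/41) × (21/41) × (27/41) ≈ 0.00468471
ibis: (32/144) × (9/32) × (16/32) × (11/32) = 0.0107421875
heron: (71/144) × (24/71) × (61/71) × (53/71) ≈ 0.10689
Highest score → heron.

heron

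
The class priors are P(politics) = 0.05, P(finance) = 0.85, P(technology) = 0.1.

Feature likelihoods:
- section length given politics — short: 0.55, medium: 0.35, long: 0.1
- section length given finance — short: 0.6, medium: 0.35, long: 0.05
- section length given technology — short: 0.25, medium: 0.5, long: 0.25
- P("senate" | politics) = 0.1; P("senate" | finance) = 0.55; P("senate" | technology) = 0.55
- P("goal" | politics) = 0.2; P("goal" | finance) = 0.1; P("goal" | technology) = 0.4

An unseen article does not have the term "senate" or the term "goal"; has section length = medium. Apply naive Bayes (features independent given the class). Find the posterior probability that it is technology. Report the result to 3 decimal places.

0.092

politics: 0.05 × 0.35 × (1−0.1) × (1−0.2) = 0.0126
finance: 0.85 × 0.35 × (1−0.55) × (1−0.1) = 0.1204875
technology: 0.1 × 0.5 × (1−0.55) × (1−0.4) = 0.0135
P(technology | x) = 0.0135 / 0.1465875 ≈ 0.092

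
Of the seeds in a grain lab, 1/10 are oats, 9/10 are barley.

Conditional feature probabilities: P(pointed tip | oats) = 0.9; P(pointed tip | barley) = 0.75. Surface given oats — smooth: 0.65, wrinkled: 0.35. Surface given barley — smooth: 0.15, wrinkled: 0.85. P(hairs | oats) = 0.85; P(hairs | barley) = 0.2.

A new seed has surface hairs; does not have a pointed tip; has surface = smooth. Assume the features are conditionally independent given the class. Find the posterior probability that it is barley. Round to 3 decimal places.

0.550

oats: 0.1 × (1−0.9) × 0.65 × 0.85 = 0.005525
barley: 0.9 × (1−0.75) × 0.15 × 0.2 = 0.00675
P(barley | x) = 0.00675 / 0.012275 ≈ 0.550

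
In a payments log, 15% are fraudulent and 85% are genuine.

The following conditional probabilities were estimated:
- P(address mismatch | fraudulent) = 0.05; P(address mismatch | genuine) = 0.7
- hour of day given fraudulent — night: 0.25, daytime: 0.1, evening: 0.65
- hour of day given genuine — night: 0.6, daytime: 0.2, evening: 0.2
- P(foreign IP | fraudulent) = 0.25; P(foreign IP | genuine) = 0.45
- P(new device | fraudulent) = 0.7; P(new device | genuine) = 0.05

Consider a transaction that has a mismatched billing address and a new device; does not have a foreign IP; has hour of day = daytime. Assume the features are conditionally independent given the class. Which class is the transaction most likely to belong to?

genuine

fraudulent: 0.15 × 0.05 × 0.1 × (1−0.25) × 0.7 = 0.00039375
genuine: 0.85 × 0.7 × 0.2 × (1−0.45) × 0.05 = 0.0032725
Highest score → genuine.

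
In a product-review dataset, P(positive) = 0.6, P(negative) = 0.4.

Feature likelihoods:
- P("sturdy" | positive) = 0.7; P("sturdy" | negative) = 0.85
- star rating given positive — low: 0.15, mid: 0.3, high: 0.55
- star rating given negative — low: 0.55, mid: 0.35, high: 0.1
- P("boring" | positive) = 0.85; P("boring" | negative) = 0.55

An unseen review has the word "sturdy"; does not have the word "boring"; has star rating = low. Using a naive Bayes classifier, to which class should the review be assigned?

negative

positive: 0.6 × 0.7 × 0.15 × (1−0.85) = 0.00945
negative: 0.4 × 0.85 × 0.55 × (1−0.55) = 0.08415
Highest score → negative.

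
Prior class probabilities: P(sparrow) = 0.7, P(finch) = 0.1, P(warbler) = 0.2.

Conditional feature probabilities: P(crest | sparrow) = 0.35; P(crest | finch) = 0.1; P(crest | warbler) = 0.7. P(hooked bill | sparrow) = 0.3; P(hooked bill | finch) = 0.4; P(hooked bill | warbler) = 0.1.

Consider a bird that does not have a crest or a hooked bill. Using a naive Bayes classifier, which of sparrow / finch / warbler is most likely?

sparrow

sparrow: 0.7 × (1−0.35) × (1−0.3) = 0.3185
finch: 0.1 × (1−0.1) × (1−0.4) = 0.054
warbler: 0.2 × (1−0.7) × (1−0.1) = 0.054
Highest score → sparrow.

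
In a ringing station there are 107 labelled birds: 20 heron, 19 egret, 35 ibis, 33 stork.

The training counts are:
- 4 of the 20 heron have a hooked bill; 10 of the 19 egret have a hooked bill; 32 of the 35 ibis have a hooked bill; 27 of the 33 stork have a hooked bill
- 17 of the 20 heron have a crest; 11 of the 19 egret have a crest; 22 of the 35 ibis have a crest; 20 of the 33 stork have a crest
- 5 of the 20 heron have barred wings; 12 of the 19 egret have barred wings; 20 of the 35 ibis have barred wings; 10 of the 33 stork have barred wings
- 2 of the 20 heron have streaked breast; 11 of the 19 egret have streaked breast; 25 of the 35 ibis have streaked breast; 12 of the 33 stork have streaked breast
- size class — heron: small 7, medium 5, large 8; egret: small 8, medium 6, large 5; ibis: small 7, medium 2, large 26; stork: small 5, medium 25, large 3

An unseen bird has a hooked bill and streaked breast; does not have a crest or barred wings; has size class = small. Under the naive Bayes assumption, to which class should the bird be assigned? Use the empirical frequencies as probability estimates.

ibis

heron: (20/107) × (4/20) × (3/20) × (15/20) × (2/20) × (7/20) ≈ 0.000147196
egret: (19/107) × (10/19) × (8/19) × (7/19) × (11/19) × (8/19) ≈ 0.00353405
ibis: (35/107) × (32/35) × (13/35) × (15/35) × (25/35) × (7/35) ≈ 0.0068009
stork: (33/107) × (27/33) × (13/33) × (23/33) × (12/33) × (5/33) ≈ 0.00381722
Highest score → ibis.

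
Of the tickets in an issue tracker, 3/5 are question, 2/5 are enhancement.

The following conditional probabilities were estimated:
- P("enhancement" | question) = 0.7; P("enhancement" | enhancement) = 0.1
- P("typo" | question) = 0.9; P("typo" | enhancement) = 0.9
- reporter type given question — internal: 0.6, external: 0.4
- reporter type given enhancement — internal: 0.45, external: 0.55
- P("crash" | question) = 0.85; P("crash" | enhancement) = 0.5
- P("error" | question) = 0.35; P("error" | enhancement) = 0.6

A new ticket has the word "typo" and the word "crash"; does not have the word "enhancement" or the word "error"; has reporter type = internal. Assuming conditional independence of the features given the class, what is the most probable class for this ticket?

question: 0.6 × (1−0.7) × 0.9 × 0.6 × 0.85 × (1−0.35) = 0.053703
enhancement: 0.4 × (1−0.1) × 0.9 × 0.45 × 0.5 × (1−0.6) = 0.02916
Highest score → question.

question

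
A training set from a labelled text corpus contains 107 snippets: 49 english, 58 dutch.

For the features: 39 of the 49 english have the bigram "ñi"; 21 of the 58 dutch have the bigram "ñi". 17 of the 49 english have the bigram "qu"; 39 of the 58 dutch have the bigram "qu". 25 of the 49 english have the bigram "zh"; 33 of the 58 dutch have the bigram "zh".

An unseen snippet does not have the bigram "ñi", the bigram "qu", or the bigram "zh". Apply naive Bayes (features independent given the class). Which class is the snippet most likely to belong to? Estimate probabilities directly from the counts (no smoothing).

dutch

english: (49/107) × (10/49) × (32/49) × (24/49) ≈ 0.0298941
dutch: (58/107) × (37/58) × (19/58) × (25/58) ≈ 0.0488265
Highest score → dutch.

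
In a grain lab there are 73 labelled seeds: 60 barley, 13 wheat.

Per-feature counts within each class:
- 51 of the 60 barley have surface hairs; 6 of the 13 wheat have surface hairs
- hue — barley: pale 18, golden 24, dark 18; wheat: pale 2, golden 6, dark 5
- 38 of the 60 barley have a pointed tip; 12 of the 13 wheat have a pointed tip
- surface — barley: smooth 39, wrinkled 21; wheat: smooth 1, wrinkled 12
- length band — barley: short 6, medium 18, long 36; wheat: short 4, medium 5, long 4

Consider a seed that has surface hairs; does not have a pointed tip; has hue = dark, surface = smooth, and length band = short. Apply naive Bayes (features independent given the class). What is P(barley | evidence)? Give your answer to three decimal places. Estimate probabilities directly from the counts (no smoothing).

barley: (60/73) × (51/60) × (18/60) × (22/60) × (39/60) × (6/60) ≈ 0.00499521
wheat: (13/73) × (6/13) × (5/13) × (1/13) × (1/13) × (4/13) ≈ 0.0000575553
P(barley | x) = 0.00499521 / 0.0050527653 ≈ 0.989

0.989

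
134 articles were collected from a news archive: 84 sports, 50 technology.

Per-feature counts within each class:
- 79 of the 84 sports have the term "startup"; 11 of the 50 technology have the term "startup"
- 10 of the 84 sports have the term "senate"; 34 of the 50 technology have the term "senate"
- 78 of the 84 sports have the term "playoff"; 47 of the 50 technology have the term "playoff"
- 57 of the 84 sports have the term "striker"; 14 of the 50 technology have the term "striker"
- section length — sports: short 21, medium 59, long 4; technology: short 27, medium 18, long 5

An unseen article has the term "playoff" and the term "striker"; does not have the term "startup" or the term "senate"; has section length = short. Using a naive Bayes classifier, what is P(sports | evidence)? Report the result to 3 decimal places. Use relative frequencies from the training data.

sports: (84/134) × (5/84) × (74/84) × (78/84) × (57/84) × (21/84) ≈ 0.00517808
technology: (50/134) × (39/50) × (16/50) × (47/50) × (14/50) × (27/50) ≈ 0.013237
P(sports | x) = 0.00517808 / 0.01841508 ≈ 0.281

0.281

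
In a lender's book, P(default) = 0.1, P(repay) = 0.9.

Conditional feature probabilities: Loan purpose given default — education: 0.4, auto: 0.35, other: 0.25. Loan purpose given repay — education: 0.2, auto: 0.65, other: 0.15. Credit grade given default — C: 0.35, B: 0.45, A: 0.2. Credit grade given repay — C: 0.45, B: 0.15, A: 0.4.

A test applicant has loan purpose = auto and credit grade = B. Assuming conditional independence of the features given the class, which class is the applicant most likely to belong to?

repay

default: 0.1 × 0.35 × 0.45 = 0.01575
repay: 0.9 × 0.65 × 0.15 = 0.08775
Highest score → repay.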